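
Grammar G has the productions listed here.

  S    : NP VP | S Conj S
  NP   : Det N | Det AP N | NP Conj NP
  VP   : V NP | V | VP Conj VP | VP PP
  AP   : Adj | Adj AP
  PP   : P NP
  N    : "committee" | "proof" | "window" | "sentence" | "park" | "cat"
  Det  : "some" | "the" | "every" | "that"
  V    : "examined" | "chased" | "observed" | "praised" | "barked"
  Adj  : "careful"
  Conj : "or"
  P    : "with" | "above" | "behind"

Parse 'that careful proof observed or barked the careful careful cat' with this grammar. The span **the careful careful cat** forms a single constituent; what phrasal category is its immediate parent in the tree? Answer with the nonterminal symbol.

VP

[S [NP [Det that] [AP [Adj careful]] [N proof]] [VP [VP [V observed]] [Conj or] [VP [V barked] [NP [Det the] [AP [Adj careful] [AP [Adj careful]]] [N cat]]]]]
The span 'the careful careful cat' is the NP node built by NP → Det AP N.
Its mother is the VP built by VP → V NP.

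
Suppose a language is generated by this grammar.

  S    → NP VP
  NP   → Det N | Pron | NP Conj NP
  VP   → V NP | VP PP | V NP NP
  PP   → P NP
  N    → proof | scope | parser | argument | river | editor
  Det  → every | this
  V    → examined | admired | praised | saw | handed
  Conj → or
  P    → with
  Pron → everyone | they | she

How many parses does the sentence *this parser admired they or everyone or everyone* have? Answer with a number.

2

The two bracketings:
[S [NP [Det this] [N parser]] [VP [V admired] [NP [NP [Pron they]] [Conj or] [NP [NP [Pron everyone]] [Conj or] [NP [Pron everyone]]]]]]
[S [NP [Det this] [N parser]] [VP [V admired] [NP [NP [NP [Pron they]] [Conj or] [NP [Pron everyone]]] [Conj or] [NP [Pron everyone]]]]]
The trees differ in how a recursive rule is bracketed over the same span.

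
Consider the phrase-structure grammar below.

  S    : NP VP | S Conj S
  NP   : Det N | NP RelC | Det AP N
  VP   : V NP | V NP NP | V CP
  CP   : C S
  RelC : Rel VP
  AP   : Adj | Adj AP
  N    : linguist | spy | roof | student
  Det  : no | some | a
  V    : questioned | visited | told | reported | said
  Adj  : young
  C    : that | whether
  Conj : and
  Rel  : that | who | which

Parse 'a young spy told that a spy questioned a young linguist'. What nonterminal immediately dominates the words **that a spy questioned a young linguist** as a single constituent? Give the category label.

CP

[S [NP [Det a] [AP [Adj young]] [N spy]] [VP [V told] [CP [C that] [S [NP [Det a] [N spy]] [VP [V questioned] [NP [Det a] [AP [Adj young]] [N linguist]]]]]]]
The span 'that a spy questioned a young linguist' is the CP node built by CP → C S.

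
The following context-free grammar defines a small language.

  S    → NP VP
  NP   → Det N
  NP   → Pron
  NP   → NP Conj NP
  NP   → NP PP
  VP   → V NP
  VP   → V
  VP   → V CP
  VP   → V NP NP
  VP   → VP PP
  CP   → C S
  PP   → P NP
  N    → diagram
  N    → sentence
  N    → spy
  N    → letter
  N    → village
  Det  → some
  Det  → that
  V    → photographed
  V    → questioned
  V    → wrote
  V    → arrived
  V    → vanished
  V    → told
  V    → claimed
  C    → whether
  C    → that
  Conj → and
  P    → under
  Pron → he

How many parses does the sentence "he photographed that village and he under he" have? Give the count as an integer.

Two of the 3 distinct bracketings:
[S [NP [Pron he]] [VP [V photographed] [NP [NP [Det that] [N village]] [Conj and] [NP [NP [Pron he]] [PP [P under] [NP [Pron he]]]]]]]
[S [NP [Pron he]] [VP [V photographed] [NP [NP [NP [Det that] [N village]] [Conj and] [NP [Pron he]]] [PP [P under] [NP [Pron he]]]]]]
The trees differ in how a recursive rule is bracketed over the same span.

3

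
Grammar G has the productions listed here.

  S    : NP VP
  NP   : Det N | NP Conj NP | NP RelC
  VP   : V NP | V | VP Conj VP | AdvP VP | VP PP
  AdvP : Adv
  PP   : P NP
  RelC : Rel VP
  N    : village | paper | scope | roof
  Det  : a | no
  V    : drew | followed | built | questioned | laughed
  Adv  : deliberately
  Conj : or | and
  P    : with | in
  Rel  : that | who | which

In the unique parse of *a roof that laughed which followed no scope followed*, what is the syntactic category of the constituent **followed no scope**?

VP

S
  NP
    NP
      NP
        Det: a
        N: roof
      RelC
        Rel: that
        VP
          V: laughed
    RelC
      Rel: which
      VP
        V: followed
        NP
          Det: no
          N: scope
  VP
    V: followed
The span 'followed no scope' is the VP node built by VP → V NP.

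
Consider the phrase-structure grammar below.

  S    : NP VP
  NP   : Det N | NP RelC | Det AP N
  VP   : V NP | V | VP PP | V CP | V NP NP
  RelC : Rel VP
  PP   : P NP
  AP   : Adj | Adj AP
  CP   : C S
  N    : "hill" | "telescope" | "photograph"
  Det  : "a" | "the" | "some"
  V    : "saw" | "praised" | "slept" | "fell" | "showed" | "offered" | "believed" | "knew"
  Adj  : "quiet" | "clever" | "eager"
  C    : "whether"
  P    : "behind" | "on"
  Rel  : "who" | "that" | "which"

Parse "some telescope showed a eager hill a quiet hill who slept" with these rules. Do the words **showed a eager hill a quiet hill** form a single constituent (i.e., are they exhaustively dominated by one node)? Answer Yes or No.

[S [NP [Det some] [N telescope]] [VP [V showed] [NP [Det a] [AP [Adj eager]] [N hill]] [NP [NP [Det a] [AP [Adj quiet]] [N hill]] [RelC [Rel who] [VP [V slept]]]]]]
The smallest constituent containing 'showed a eager hill a quiet hill' is the VP spanning 'showed a eager hill a quiet hill who slept'; no single node in the tree dominates exactly the given words.

No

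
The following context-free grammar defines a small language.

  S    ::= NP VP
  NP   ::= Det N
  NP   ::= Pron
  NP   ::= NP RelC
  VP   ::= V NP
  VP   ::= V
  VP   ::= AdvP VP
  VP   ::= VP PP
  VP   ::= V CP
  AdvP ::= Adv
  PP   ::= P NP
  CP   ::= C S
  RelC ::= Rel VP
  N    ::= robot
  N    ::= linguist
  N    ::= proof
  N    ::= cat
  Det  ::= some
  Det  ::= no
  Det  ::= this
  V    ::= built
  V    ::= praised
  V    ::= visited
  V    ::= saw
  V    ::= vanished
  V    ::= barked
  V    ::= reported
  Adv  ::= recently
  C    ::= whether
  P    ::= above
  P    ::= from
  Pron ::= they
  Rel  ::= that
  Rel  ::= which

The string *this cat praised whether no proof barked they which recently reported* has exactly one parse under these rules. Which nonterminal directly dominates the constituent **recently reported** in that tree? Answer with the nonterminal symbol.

[S [NP [Det this] [N cat]] [VP [V praised] [CP [C whether] [S [NP [Det no] [N proof]] [VP [V barked] [NP [NP [Pron they]] [RelC [Rel which] [VP [AdvP [Adv recently]] [VP [V reported]]]]]]]]]]
The span 'recently reported' is the VP node built by VP → AdvP VP.
Its mother is the RelC built by RelC → Rel VP.

RelC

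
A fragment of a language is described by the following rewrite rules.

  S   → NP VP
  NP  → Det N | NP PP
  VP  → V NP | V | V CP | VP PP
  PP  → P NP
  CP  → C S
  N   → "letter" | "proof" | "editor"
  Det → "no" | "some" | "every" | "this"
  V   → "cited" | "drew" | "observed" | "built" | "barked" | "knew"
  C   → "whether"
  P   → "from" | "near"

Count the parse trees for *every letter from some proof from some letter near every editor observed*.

Two of the 5 distinct bracketings:
[S [NP [NP [Det every] [N letter]] [PP [P from] [NP [NP [Det some] [N proof]] [PP [P from] [NP [NP [Det some] [N letter]] [PP [P near] [NP [Det every] [N editor]]]]]]]] [VP [V observed]]]
[S [NP [NP [Det every] [N letter]] [PP [P from] [NP [NP [NP [Det some] [N proof]] [PP [P from] [NP [Det some] [N letter]]]] [PP [P near] [NP [Det every] [N editor]]]]]] [VP [V observed]]]
The trees differ in how a recursive rule is bracketed over the same span.

5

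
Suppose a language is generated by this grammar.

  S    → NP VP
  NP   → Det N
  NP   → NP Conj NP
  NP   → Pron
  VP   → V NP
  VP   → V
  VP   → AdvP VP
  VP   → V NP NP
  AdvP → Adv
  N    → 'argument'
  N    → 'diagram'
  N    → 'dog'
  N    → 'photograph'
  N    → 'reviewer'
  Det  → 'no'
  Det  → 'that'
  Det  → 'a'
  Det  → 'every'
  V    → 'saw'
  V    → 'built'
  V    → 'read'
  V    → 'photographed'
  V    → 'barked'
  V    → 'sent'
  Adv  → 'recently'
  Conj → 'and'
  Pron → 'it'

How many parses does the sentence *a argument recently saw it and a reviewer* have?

1

[S [NP [Det a] [N argument]] [VP [AdvP [Adv recently]] [VP [V saw] [NP [NP [Pron it]] [Conj and] [NP [Det a] [N reviewer]]]]]]
No rule offers an alternative attachment or grouping for any span, so this is the only derivation.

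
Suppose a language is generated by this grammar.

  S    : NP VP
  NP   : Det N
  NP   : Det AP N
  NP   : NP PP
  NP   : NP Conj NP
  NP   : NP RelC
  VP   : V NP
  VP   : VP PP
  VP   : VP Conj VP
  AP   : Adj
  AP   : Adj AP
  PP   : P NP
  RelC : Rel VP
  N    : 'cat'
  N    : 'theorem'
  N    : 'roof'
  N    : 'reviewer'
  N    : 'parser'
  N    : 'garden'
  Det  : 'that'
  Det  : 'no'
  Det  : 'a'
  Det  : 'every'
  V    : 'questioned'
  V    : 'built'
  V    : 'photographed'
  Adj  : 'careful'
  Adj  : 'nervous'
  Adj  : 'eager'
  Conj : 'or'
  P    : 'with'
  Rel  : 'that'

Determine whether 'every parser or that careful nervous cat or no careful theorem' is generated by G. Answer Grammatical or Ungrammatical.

For S → NP VP, every NP-prefix leaves a non-VP remainder: after 'every parser' the remainder is not a VP; after 'every parser or that careful nervous cat' the remainder is not a VP.

Ungrammatical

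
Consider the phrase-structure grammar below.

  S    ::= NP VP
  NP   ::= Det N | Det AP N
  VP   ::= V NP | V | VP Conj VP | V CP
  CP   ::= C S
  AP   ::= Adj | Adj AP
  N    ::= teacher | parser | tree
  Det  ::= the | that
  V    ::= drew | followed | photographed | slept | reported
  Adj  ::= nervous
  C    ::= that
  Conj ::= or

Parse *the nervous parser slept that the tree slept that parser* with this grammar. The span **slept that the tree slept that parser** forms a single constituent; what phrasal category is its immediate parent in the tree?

S

S
  NP
    Det: the
    AP
      Adj: nervous
    N: parser
  VP
    V: slept
    CP
      C: that
      S
        NP
          Det: the
          N: tree
        VP
          V: slept
          NP
            Det: that
            N: parser
The span 'slept that the tree slept that parser' is the VP node built by VP → V CP.
Its mother is the S built by S → NP VP.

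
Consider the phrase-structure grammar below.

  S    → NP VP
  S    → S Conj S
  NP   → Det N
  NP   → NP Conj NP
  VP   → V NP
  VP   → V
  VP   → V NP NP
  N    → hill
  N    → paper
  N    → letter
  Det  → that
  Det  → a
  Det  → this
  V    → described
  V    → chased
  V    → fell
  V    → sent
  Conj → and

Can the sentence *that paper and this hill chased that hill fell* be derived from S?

For S → NP VP, every NP-prefix leaves a non-VP remainder: after 'that paper' the remainder is not a VP; after 'that paper and this hill' the remainder is not a VP. The alternative S rule S → S Conj S likewise has no satisfying split.

Ungrammatical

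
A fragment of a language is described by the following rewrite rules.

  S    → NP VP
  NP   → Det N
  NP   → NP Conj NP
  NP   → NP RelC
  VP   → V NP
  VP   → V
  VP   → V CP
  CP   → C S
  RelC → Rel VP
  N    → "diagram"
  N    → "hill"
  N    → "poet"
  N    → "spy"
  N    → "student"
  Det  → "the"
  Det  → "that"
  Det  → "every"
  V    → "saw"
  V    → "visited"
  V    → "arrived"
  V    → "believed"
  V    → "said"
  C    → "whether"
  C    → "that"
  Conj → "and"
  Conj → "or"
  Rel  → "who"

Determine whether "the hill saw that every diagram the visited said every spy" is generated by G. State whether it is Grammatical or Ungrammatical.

Ungrammatical

An N word can never sit immediately before a Det word in any string this grammar generates, so the substring 'diagram the' rules out a derivation.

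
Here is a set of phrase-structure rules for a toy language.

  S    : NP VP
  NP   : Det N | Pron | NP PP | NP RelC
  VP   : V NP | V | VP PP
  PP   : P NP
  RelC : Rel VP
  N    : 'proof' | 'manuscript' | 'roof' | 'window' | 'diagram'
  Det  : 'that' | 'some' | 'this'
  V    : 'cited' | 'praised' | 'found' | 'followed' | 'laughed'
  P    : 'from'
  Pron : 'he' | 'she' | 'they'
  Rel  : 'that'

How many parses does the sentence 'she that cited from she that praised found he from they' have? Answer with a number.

Two of the 8 distinct bracketings:
[S [NP [NP [NP [Pron she]] [RelC [Rel that] [VP [V cited]]]] [PP [P from] [NP [NP [Pron she]] [RelC [Rel that] [VP [V praised]]]]]] [VP [V found] [NP [NP [Pron he]] [PP [P from] [NP [Pron they]]]]]]
[S [NP [NP [NP [Pron she]] [RelC [Rel that] [VP [V cited]]]] [PP [P from] [NP [NP [Pron she]] [RelC [Rel that] [VP [V praised]]]]]] [VP [VP [V found] [NP [Pron he]]] [PP [P from] [NP [Pron they]]]]]
The difference turns on whether VP → VP PP is used at the relevant span, versus an alternative expansion of VP.

8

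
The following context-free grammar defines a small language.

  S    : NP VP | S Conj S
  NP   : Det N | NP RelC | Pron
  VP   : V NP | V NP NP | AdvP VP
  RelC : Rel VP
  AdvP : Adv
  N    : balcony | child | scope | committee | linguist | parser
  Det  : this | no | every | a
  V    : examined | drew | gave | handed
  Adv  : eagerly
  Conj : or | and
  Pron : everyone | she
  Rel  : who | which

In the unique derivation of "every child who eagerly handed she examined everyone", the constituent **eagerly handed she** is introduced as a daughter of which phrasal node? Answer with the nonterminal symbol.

S
  NP
    NP
      Det: every
      N: child
    RelC
      Rel: who
      VP
        AdvP
          Adv: eagerly
        VP
          V: handed
          NP
            Pron: she
  VP
    V: examined
    NP
      Pron: everyone
The span 'eagerly handed she' is the VP node built by VP → AdvP VP.
Its mother is the RelC built by RelC → Rel VP.

RelC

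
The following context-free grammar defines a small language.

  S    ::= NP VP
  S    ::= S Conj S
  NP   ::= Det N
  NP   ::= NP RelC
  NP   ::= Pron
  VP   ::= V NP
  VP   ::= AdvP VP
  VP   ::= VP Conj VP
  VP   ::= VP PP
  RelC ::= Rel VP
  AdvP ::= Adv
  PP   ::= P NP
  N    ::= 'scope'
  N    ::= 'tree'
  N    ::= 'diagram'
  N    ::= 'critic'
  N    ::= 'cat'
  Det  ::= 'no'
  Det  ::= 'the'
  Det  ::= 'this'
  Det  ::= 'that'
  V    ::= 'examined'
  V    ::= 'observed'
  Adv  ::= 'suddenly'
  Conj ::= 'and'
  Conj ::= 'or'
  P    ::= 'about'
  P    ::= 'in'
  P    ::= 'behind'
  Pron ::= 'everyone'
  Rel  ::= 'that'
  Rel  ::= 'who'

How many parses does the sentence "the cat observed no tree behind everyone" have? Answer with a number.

1

[S [NP [Det the] [N cat]] [VP [VP [V observed] [NP [Det no] [N tree]]] [PP [P behind] [NP [Pron everyone]]]]]
No rule offers an alternative attachment or grouping for any span, so this is the only derivation.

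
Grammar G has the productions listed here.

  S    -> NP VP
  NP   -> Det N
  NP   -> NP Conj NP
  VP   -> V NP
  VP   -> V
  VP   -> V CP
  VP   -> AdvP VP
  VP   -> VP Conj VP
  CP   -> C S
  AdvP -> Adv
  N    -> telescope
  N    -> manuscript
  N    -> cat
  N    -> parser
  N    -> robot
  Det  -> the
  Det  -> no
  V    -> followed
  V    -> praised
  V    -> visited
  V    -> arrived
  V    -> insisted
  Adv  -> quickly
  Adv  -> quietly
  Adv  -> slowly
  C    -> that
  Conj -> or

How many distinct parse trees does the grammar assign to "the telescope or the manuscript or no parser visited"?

The two bracketings:
[S [NP [NP [Det the] [N telescope]] [Conj or] [NP [NP [Det the] [N manuscript]] [Conj or] [NP [Det no] [N parser]]]] [VP [V visited]]]
[S [NP [NP [NP [Det the] [N telescope]] [Conj or] [NP [Det the] [N manuscript]]] [Conj or] [NP [Det no] [N parser]]] [VP [V visited]]]
The trees differ in how a recursive rule is bracketed over the same span.

2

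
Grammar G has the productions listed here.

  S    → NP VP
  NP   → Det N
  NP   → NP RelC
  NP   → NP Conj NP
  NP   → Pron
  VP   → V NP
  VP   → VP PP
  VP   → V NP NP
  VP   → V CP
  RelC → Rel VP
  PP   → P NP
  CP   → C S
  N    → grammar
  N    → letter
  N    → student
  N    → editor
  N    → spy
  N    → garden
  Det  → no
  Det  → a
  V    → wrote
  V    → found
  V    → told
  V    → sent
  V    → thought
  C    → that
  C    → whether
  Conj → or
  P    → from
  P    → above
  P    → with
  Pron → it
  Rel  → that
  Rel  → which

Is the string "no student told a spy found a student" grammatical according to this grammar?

Ungrammatical

For S → NP VP, the only prefix that parses as NP is 'no student', but the remainder 'told a spy found a student' is not a VP under these rules.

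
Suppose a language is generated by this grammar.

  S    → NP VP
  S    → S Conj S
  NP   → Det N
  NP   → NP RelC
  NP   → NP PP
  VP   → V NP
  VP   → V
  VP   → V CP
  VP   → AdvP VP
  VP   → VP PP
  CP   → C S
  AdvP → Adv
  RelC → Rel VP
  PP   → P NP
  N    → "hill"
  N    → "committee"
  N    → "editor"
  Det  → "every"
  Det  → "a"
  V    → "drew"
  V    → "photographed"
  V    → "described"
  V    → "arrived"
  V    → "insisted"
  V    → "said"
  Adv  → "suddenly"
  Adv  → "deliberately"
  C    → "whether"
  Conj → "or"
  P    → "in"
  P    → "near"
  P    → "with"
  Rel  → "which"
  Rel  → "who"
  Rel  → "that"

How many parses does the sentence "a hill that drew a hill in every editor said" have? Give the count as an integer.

Two of the 3 distinct bracketings:
[S [NP [NP [Det a] [N hill]] [RelC [Rel that] [VP [V drew] [NP [NP [Det a] [N hill]] [PP [P in] [NP [Det every] [N editor]]]]]]] [VP [V said]]]
[S [NP [NP [Det a] [N hill]] [RelC [Rel that] [VP [VP [V drew] [NP [Det a] [N hill]]] [PP [P in] [NP [Det every] [N editor]]]]]] [VP [V said]]]
The difference turns on whether NP → NP PP is used at the relevant span, versus an alternative expansion of NP.

3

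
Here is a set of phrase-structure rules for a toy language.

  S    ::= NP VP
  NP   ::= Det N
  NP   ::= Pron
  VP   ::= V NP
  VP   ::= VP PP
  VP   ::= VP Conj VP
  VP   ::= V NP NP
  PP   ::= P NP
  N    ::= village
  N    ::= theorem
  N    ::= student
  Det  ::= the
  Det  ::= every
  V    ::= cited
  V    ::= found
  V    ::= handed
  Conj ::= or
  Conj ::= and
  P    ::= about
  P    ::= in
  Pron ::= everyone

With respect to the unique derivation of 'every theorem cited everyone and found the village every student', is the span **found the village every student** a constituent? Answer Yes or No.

Yes

[S [NP [Det every] [N theorem]] [VP [VP [V cited] [NP [Pron everyone]]] [Conj and] [VP [V found] [NP [Det the] [N village]] [NP [Det every] [N student]]]]]
The words 'found the village every student' are exhaustively dominated by a single VP node (built by VP → V NP NP), so they form a constituent.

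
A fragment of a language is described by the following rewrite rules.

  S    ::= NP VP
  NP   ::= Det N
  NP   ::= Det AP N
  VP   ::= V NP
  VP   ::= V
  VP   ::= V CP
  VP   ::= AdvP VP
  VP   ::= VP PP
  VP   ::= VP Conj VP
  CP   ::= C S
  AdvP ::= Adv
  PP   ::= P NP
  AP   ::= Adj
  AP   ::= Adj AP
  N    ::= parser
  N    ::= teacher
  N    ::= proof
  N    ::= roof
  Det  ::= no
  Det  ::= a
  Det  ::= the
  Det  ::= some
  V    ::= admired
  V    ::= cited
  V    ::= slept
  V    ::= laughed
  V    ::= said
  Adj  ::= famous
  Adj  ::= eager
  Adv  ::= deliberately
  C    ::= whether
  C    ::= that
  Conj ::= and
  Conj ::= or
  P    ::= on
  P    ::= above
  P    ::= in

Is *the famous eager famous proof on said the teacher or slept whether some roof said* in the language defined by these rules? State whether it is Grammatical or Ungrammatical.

A P word can never sit immediately before a V word in any string this grammar generates, so the substring 'on said' rules out a derivation.

Ungrammatical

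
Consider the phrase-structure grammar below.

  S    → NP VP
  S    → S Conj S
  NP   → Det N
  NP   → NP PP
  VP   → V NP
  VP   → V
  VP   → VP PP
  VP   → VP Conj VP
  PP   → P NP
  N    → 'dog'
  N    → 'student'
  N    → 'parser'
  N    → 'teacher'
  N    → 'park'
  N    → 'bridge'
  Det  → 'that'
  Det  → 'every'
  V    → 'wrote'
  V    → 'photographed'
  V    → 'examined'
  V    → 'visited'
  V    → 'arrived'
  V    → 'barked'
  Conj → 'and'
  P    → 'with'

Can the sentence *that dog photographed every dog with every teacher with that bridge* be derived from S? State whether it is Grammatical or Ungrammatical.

Grammatical

[S [NP [Det that] [N dog]] [VP [V photographed] [NP [NP [Det every] [N dog]] [PP [P with] [NP [NP [Det every] [N teacher]] [PP [P with] [NP [Det that] [N bridge]]]]]]]]
Each bracket corresponds to one application of a listed rule, so the string is derivable from S.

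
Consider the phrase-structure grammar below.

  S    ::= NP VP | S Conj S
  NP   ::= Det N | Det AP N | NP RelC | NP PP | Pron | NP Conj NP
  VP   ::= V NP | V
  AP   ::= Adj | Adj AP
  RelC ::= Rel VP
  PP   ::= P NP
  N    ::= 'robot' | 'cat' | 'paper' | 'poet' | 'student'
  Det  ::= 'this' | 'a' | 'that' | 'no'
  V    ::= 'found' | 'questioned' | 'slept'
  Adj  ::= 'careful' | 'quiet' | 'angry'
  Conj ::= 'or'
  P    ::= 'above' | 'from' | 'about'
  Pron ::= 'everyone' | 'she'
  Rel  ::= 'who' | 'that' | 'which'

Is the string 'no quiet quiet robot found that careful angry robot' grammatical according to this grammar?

Grammatical

S
  NP
    Det: no
    AP
      Adj: quiet
      AP
        Adj: quiet
    N: robot
  VP
    V: found
    NP
      Det: that
      AP
        Adj: careful
        AP
          Adj: angry
      N: robot
Every word is introduced by a lexical rule and the phrasal rules combine the resulting categories into a single S.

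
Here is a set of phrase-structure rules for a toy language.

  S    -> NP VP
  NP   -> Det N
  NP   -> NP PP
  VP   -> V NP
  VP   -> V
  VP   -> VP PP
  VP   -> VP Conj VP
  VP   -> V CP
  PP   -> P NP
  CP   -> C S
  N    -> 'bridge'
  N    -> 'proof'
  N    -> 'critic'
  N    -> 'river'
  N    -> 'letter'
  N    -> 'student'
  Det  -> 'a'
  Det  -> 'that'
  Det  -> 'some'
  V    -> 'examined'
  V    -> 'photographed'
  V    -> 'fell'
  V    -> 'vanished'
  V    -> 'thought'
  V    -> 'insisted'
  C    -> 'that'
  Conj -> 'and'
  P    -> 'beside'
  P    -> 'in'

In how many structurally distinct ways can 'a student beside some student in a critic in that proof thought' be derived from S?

5

Two of the 5 distinct bracketings:
[S [NP [NP [Det a] [N student]] [PP [P beside] [NP [NP [Det some] [N student]] [PP [P in] [NP [NP [Det a] [N critic]] [PP [P in] [NP [Det that] [N proof]]]]]]]] [VP [V thought]]]
[S [NP [NP [Det a] [N student]] [PP [P beside] [NP [NP [NP [Det some] [N student]] [PP [P in] [NP [Det a] [N critic]]]] [PP [P in] [NP [Det that] [N proof]]]]]] [VP [V thought]]]
The trees differ in how a recursive rule is bracketed over the same span.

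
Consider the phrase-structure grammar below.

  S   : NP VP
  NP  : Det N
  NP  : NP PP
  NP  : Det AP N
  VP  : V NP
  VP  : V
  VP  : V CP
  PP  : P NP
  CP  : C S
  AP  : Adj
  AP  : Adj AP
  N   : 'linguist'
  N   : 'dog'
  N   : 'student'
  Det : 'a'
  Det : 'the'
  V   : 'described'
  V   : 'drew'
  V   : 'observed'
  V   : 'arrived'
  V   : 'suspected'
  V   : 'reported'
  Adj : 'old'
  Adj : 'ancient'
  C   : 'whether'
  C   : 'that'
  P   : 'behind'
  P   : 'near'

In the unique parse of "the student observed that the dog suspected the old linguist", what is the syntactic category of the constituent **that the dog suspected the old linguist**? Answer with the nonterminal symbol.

CP

[S [NP [Det the] [N student]] [VP [V observed] [CP [C that] [S [NP [Det the] [N dog]] [VP [V suspected] [NP [Det the] [AP [Adj old]] [N linguist]]]]]]]
The span 'that the dog suspected the old linguist' is the CP node built by CP → C S.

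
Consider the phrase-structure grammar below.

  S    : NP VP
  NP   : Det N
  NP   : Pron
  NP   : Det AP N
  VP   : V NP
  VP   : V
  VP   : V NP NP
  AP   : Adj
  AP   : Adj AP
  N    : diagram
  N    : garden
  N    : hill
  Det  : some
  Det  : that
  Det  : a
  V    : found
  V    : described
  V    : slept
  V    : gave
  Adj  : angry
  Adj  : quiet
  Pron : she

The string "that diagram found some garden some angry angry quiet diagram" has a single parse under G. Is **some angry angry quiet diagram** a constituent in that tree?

[S [NP [Det that] [N diagram]] [VP [V found] [NP [Det some] [N garden]] [NP [Det some] [AP [Adj angry] [AP [Adj angry] [AP [Adj quiet]]]] [N diagram]]]]
The words 'some angry angry quiet diagram' are exhaustively dominated by a single NP node (built by NP → Det AP N), so they form a constituent.

Yes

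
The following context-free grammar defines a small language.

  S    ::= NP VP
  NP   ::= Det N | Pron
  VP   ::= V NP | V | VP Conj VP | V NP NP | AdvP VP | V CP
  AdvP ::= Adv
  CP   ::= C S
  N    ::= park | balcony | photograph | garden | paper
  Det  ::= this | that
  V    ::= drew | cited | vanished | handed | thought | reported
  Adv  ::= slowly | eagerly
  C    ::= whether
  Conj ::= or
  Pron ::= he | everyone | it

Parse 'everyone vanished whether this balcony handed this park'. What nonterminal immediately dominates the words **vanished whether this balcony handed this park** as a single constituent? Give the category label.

[S [NP [Pron everyone]] [VP [V vanished] [CP [C whether] [S [NP [Det this] [N balcony]] [VP [V handed] [NP [Det this] [N park]]]]]]]
The span 'vanished whether this balcony handed this park' is the VP node built by VP → V CP.

VP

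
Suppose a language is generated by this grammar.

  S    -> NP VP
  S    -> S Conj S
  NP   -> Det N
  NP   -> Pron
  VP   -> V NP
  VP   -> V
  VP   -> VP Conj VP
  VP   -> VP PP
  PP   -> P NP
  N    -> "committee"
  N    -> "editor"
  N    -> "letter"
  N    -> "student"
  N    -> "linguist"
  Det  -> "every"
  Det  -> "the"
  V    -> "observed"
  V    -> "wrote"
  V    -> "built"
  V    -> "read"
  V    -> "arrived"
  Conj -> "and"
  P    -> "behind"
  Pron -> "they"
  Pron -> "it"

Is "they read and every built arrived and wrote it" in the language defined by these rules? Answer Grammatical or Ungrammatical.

A Det word can never sit immediately before a V word in any string this grammar generates, so the substring 'every built' rules out a derivation.

Ungrammatical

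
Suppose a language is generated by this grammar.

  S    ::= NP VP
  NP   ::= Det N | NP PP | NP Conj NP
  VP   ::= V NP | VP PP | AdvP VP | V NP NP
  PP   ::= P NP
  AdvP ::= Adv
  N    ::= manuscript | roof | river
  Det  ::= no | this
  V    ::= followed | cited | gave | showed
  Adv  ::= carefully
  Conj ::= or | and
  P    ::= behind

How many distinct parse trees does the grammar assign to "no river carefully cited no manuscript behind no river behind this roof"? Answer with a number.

Two of the 9 distinct bracketings:
[S [NP [Det no] [N river]] [VP [VP [AdvP [Adv carefully]] [VP [V cited] [NP [Det no] [N manuscript]]]] [PP [P behind] [NP [NP [Det no] [N river]] [PP [P behind] [NP [Det this] [N roof]]]]]]]
[S [NP [Det no] [N river]] [VP [VP [VP [AdvP [Adv carefully]] [VP [V cited] [NP [Det no] [N manuscript]]]] [PP [P behind] [NP [Det no] [N river]]]] [PP [P behind] [NP [Det this] [N roof]]]]]
The difference turns on whether NP → NP PP is used at the relevant span, versus an alternative expansion of NP.

9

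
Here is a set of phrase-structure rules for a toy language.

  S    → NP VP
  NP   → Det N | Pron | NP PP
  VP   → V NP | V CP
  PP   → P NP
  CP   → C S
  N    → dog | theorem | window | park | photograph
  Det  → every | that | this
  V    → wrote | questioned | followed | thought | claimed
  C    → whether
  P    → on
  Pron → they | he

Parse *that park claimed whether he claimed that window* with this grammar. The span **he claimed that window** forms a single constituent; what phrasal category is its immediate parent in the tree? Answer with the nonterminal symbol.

S
  NP
    Det: that
    N: park
  VP
    V: claimed
    CP
      C: whether
      S
        NP
          Pron: he
        VP
          V: claimed
          NP
            Det: that
            N: window
The span 'he claimed that window' is the S node built by S → NP VP.
Its mother is the CP built by CP → C S.

CP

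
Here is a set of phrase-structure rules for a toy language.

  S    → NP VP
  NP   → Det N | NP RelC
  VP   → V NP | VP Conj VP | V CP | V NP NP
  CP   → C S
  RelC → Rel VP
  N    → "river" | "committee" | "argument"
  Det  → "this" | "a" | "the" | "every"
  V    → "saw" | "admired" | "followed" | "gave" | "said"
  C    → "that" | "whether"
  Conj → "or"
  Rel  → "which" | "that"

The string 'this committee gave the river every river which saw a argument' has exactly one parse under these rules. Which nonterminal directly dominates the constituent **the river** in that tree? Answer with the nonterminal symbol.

VP

[S [NP [Det this] [N committee]] [VP [V gave] [NP [Det the] [N river]] [NP [NP [Det every] [N river]] [RelC [Rel which] [VP [V saw] [NP [Det a] [N argument]]]]]]]
The span 'the river' is the NP node built by NP → Det N.
Its mother is the VP built by VP → V NP NP.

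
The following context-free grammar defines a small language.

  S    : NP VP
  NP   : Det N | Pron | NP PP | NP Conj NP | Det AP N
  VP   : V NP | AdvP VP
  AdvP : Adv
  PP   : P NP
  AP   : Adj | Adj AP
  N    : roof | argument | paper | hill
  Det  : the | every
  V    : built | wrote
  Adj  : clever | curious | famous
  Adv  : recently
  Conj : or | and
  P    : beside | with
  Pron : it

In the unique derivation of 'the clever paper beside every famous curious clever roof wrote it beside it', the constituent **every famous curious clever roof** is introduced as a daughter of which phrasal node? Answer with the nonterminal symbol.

S
  NP
    NP
      Det: the
      AP
        Adj: clever
      N: paper
    PP
      P: beside
      NP
        Det: every
        AP
          Adj: famous
          AP
            Adj: curious
            AP
              Adj: clever
        N: roof
  VP
    V: wrote
    NP
      NP
        Pron: it
      PP
        P: beside
        NP
          Pron: it
The span 'every famous curious clever roof' is the NP node built by NP → Det AP N.
Its mother is the PP built by PP → P NP.

PP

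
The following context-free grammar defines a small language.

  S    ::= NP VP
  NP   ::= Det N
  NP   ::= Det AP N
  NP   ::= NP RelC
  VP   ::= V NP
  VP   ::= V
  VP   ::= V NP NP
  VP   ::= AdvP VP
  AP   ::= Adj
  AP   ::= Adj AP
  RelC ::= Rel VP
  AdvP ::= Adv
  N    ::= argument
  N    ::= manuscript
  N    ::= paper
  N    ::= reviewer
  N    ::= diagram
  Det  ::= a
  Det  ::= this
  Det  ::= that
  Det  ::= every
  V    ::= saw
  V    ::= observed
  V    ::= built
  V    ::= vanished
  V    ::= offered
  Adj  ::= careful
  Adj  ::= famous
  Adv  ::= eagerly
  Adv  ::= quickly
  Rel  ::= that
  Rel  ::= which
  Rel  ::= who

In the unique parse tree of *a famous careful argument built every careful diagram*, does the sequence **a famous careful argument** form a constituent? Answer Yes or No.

[S [NP [Det a] [AP [Adj famous] [AP [Adj careful]]] [N argument]] [VP [V built] [NP [Det every] [AP [Adj careful]] [N diagram]]]]
The words 'a famous careful argument' are exhaustively dominated by a single NP node (built by NP → Det AP N), so they form a constituent.

Yes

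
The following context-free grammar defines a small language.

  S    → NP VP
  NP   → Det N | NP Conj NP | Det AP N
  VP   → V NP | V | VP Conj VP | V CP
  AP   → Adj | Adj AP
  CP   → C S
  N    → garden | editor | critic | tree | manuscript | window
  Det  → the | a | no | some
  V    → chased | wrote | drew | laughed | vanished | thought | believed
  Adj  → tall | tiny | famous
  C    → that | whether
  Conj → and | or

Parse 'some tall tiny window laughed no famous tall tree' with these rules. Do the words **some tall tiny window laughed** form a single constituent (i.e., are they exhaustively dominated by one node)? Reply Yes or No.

No

[S [NP [Det some] [AP [Adj tall] [AP [Adj tiny]]] [N window]] [VP [V laughed] [NP [Det no] [AP [Adj famous] [AP [Adj tall]]] [N tree]]]]
The smallest constituent containing 'some tall tiny window laughed' is the S spanning 'some tall tiny window laughed no famous tall tree'; no single node in the tree dominates exactly the given words.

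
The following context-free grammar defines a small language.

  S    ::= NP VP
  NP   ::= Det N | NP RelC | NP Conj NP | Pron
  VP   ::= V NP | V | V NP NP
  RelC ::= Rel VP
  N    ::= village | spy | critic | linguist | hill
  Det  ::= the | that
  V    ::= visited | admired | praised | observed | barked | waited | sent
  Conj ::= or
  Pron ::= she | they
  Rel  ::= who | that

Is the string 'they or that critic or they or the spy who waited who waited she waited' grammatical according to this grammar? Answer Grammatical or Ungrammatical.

S
  NP
    NP
      NP
        NP
          Pron: they
        Conj: or
        NP
          NP
            Det: that
            N: critic
          Conj: or
          NP
            NP
              Pron: they
            Conj: or
            NP
              Det: the
              N: spy
      RelC
        Rel: who
        VP
          V: waited
    RelC
      Rel: who
      VP
        V: waited
        NP
          Pron: she
  VP
    V: waited
Every word is introduced by a lexical rule and the phrasal rules combine the resulting categories into a single S.

Grammatical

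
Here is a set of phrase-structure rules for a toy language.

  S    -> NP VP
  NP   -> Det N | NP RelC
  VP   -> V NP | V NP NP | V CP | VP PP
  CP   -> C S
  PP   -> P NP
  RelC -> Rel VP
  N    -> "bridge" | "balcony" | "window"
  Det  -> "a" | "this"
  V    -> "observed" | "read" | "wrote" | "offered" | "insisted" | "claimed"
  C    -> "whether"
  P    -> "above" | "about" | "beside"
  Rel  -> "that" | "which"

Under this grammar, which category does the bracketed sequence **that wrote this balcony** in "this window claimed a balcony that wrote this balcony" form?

RelC

[S [NP [Det this] [N window]] [VP [V claimed] [NP [NP [Det a] [N balcony]] [RelC [Rel that] [VP [V wrote] [NP [Det this] [N balcony]]]]]]]
The span 'that wrote this balcony' is the RelC node built by RelC → Rel VP.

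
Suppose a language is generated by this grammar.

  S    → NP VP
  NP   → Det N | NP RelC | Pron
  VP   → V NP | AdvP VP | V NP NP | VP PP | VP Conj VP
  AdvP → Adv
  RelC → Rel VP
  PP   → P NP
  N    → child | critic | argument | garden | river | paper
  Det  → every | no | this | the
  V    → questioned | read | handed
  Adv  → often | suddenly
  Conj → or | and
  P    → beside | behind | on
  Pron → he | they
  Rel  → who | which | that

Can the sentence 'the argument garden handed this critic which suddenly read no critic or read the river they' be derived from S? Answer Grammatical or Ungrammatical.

Ungrammatical

An N word can never sit immediately before an N word in any string this grammar generates, so the substring 'argument garden' rules out a derivation.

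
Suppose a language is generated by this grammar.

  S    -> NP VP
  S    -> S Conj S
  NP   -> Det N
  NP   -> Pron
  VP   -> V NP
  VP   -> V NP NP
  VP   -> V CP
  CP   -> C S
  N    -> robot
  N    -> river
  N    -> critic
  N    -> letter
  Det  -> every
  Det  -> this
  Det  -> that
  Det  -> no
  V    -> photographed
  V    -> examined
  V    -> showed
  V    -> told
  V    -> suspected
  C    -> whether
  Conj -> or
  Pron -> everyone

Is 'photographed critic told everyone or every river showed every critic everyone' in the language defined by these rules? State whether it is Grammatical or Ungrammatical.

Ungrammatical

A V word can never sit immediately before an N word in any string this grammar generates, so the substring 'photographed critic' rules out a derivation.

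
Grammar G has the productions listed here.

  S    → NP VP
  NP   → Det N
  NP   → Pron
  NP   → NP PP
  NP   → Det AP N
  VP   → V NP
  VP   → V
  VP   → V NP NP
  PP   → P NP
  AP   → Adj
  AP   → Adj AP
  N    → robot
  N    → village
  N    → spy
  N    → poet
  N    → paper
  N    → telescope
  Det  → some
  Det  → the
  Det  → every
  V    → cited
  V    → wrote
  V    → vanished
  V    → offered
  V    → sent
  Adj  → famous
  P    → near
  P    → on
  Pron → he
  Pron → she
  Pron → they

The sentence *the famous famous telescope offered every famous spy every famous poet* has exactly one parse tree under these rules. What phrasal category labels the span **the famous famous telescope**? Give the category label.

NP

S
  NP
    Det: the
    AP
      Adj: famous
      AP
        Adj: famous
    N: telescope
  VP
    V: offered
    NP
      Det: every
      AP
        Adj: famous
      N: spy
    NP
      Det: every
      AP
        Adj: famous
      N: poet
The span 'the famous famous telescope' is the NP node built by NP → Det AP N.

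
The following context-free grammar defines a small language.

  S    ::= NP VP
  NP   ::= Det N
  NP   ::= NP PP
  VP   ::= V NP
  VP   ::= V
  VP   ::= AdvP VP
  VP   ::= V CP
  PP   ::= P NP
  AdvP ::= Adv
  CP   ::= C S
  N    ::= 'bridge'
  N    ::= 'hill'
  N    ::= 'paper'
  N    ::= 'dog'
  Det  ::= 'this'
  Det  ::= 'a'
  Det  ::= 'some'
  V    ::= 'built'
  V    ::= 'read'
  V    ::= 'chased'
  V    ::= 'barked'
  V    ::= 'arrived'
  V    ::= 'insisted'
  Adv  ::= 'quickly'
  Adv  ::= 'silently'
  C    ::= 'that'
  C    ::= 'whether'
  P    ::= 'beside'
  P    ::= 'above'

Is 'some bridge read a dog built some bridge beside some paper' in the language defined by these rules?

For S → NP VP, the only prefix that parses as NP is 'some bridge', but the remainder 'read a dog built some bridge beside some paper' is not a VP under these rules.

Ungrammatical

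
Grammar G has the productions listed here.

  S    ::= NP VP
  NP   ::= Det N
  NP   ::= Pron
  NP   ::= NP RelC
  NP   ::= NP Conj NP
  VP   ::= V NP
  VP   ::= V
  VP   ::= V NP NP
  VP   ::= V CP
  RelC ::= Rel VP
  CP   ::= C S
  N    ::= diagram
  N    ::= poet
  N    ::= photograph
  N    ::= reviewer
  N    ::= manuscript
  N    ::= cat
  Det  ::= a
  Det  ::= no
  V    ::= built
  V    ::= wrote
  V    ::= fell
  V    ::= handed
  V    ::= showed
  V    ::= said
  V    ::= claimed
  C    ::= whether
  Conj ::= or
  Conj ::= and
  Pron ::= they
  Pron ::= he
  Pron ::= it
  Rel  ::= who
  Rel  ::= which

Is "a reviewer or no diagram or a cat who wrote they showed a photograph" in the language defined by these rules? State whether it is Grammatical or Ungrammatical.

Grammatical

S
  NP
    NP
      NP
        Det: a
        N: reviewer
      Conj: or
      NP
        NP
          Det: no
          N: diagram
        Conj: or
        NP
          Det: a
          N: cat
    RelC
      Rel: who
      VP
        V: wrote
        NP
          Pron: they
  VP
    V: showed
    NP
      Det: a
      N: photograph
The bracketing above is licensed at every node by one of the given productions, with S at the root.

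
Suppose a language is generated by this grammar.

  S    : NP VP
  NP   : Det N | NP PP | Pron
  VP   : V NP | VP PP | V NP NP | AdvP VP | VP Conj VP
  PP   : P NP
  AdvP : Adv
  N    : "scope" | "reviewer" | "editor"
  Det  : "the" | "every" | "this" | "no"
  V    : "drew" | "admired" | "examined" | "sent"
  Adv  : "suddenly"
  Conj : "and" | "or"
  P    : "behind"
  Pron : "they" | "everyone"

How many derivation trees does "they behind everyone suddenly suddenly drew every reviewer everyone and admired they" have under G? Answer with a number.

Two of the 3 distinct bracketings:
[S [NP [NP [Pron they]] [PP [P behind] [NP [Pron everyone]]]] [VP [AdvP [Adv suddenly]] [VP [AdvP [Adv suddenly]] [VP [VP [V drew] [NP [Det every] [N reviewer]] [NP [Pron everyone]]] [Conj and] [VP [V admired] [NP [Pron they]]]]]]]
[S [NP [NP [Pron they]] [PP [P behind] [NP [Pron everyone]]]] [VP [AdvP [Adv suddenly]] [VP [VP [AdvP [Adv suddenly]] [VP [V drew] [NP [Det every] [N reviewer]] [NP [Pron everyone]]]] [Conj and] [VP [V admired] [NP [Pron they]]]]]]
The trees differ in how a recursive rule is bracketed over the same span.

3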